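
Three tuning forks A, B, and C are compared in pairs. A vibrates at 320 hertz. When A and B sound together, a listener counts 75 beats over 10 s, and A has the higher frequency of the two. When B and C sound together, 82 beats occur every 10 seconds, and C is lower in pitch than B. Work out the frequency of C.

304.3 Hz

A–B: Beat frequency = 75/10 = 7.5 Hz.
B is below A, so f_B = 320 − 7.5 = 312.5 Hz.
B–C: Beat frequency = 82/10 = 8.2 Hz.
C is below B, so f_C = 312.5 − 8.2 = 304.3 Hz.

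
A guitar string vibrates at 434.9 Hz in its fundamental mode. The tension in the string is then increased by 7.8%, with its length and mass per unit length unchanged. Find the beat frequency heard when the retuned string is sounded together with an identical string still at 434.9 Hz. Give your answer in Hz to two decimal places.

For a string, f ∝ √T, so the new frequency is 434.9·√1.078 = 451.5427 Hz.
f_beat = |451.5427 − 434.9| = 16.64 Hz.

16.64 Hz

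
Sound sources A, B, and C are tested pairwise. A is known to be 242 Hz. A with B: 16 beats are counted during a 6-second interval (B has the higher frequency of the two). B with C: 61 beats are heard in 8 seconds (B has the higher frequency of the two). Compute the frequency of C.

A–B: Beat frequency = 16/6 = 2.6667 Hz.
B is above A, so f_B = 242 + 2.6667 = 244.6667 Hz.
B–C: Beat frequency = 61/8 = 7.625 Hz.
C is below B, so f_C = 244.6667 − 7.625 = 237.0417 Hz.

237.0417 Hz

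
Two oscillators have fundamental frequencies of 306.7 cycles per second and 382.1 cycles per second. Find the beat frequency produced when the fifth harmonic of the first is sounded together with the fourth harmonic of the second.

Fifth harmonic of the first: 5·306.7 = 1533.5 Hz.
Fourth harmonic of the second: 4·382.1 = 1528.4 Hz.
f_beat = |1533.5 − 1528.4| = 5.1 Hz.

5.1 Hz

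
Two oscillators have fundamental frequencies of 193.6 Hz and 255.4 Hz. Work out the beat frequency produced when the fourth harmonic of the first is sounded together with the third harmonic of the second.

Fourth harmonic of the first: 4·193.6 = 774.4 Hz.
Third harmonic of the second: 3·255.4 = 766.2 Hz.
f_beat = |774.4 − 766.2| = 8.2 Hz.

8.2 Hz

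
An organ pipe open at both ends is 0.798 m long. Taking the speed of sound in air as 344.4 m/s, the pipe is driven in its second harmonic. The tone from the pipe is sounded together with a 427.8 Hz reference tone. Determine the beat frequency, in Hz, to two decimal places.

3.78 Hz

Open pipe: f_n = n·v/(2L) = 2·344.4/(2·0.798) = 431.5789 Hz.
f_beat = |431.5789 − 427.8| = 3.78 Hz.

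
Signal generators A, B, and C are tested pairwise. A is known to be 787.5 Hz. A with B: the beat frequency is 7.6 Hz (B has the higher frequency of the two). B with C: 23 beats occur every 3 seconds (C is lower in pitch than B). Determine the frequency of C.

787.4333 Hz

B is above A, so f_B = 787.5 + 7.6 = 795.1 Hz.
B–C: Beat frequency = 23/3 = 7.6667 Hz.
C is below B, so f_C = 795.1 − 7.6667 = 787.4333 Hz.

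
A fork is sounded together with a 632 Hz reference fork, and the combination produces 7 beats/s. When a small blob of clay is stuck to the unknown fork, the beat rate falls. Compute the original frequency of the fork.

|f − 632| = 7, so the fork was at either 625 Hz or 639 Hz.
Adding mass to a fork lowers its frequency; the adjustment lowers the fork's frequency.
The beat rate fell, so the adjustment moved the fork toward 632 Hz — it must have started above the reference.

639 Hz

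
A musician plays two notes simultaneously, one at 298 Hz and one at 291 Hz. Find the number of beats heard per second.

f_beat = |f₁ − f₂|.
|298 − 291| = 7 Hz.

7 Hz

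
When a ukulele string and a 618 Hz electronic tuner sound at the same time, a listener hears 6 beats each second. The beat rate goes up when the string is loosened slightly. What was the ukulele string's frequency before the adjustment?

|f − 618| = 6, so the ukulele string was at either 612 Hz or 624 Hz.
Reducing tension lowers a string's frequency; the adjustment lowers the ukulele string's frequency.
The beat rate rose, so the adjustment moved the ukulele string further from 618 Hz — it was already below the reference.

612 Hz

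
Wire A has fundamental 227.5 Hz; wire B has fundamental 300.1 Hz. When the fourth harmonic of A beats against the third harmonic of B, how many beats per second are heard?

Fourth harmonic of the first: 4·227.5 = 910.0 Hz.
Third harmonic of the second: 3·300.1 = 900.3 Hz.
f_beat = |910.0 − 900.3| = 9.7 Hz.

9.7 Hz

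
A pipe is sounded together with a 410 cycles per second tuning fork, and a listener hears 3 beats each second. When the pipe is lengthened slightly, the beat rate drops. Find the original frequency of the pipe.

|f − 410| = 3, so the pipe was at either 407 Hz or 413 Hz.
A longer pipe has a lower fundamental; the adjustment lowers the pipe's frequency.
The beat rate fell, so the adjustment moved the pipe toward 410 Hz — it must have started above the reference.

413 Hz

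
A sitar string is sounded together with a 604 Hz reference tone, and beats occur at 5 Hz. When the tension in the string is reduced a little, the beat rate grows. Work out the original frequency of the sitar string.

599 Hz

|f − 604| = 5, so the sitar string was at either 599 Hz or 609 Hz.
Lower tension means lower frequency; the adjustment lowers the sitar string's frequency.
The beat rate rose, so the adjustment moved the sitar string further from 604 Hz — it was already below the reference.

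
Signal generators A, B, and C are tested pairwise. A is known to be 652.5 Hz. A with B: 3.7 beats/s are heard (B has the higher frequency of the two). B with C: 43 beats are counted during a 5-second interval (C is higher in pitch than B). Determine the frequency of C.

664.8 Hz

B is above A, so f_B = 652.5 + 3.7 = 656.2 Hz.
B–C: Beat frequency = 43/5 = 8.6 Hz.
C is above B, so f_C = 656.2 + 8.6 = 664.8 Hz.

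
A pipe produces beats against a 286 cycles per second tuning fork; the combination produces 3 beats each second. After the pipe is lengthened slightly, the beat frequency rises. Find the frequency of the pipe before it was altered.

283 Hz

|f − 286| = 3, so the pipe was at either 283 Hz or 289 Hz.
A longer pipe has a lower fundamental; the adjustment lowers the pipe's frequency.
The beat rate rose, so the adjustment moved the pipe further from 286 Hz — it was already below the reference.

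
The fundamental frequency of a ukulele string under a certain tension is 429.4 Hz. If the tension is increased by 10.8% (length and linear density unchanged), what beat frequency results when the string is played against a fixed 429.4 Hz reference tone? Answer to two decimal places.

22.59 Hz

For a string, f ∝ √T, so the new frequency is 429.4·√1.108 = 451.9932 Hz.
f_beat = |451.9932 − 429.4| = 22.59 Hz.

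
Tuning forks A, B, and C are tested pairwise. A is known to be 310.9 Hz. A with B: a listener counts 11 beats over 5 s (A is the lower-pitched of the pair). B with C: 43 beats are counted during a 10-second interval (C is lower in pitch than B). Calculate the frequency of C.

308.8 Hz

A–B: Beat frequency = 11/5 = 2.2 Hz.
B is above A, so f_B = 310.9 + 2.2 = 313.1 Hz.
B–C: Beat frequency = 43/10 = 4.3 Hz.
C is below B, so f_C = 313.1 − 4.3 = 308.8 Hz.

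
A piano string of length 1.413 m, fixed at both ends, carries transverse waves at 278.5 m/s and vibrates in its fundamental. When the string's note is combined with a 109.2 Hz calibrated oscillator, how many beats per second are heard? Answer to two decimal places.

For a string fixed at both ends, f_n = n·v/(2L) = 1·278.5/(2·1.413) = 98.5492 Hz.
f_beat = |98.5492 − 109.2| = 10.65 Hz.

10.65 Hz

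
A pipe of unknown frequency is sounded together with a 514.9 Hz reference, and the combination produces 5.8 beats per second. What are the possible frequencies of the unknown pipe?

509.1 Hz or 520.7 Hz

|f − 514.9| = 5.8, so f = 514.9 ± 5.8.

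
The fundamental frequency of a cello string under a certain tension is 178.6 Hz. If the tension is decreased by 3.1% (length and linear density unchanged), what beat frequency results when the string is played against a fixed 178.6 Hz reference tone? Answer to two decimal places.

2.79 Hz

For a string, f ∝ √T, so the new frequency is 178.6·√0.969 = 175.8099 Hz.
f_beat = |175.8099 − 178.6| = 2.79 Hz.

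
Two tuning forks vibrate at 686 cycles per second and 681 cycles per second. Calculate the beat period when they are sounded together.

f_beat = |686 − 681| = 5 Hz.
Beat period T = 1 / f_beat = 1 / 5 s.

0.200 s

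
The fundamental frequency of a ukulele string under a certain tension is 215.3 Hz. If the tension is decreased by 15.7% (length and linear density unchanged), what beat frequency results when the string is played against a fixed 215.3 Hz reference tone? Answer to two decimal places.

For a string, f ∝ √T, so the new frequency is 215.3·√0.843 = 197.6778 Hz.
f_beat = |197.6778 − 215.3| = 17.62 Hz.

17.62 Hz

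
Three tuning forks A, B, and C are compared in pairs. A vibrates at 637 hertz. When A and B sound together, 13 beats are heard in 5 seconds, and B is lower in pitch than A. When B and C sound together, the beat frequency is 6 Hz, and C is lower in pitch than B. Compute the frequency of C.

A–B: Beat frequency = 13/5 = 2.6 Hz.
B is below A, so f_B = 637 − 2.6 = 634.4 Hz.
C is below B, so f_C = 634.4 − 6 = 628.4 Hz.

628.4 Hz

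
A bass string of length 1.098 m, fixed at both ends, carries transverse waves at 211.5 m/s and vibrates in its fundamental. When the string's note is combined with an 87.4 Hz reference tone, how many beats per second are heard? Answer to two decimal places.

8.91 Hz

For a string fixed at both ends, f_n = n·v/(2L) = 1·211.5/(2·1.098) = 96.3115 Hz.
f_beat = |96.3115 − 87.4| = 8.91 Hz.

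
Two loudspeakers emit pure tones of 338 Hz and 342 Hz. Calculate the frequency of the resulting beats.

4 Hz

Beats arise from superposition of two nearby frequencies; the beat rate is |f₁ − f₂|.
|338 − 342| = 4 Hz.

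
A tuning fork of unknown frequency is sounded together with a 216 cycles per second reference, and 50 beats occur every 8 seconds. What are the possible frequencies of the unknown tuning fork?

Beat frequency = 50/8 = 6.25 Hz.
|f − 216| = 6.25, so f = 216 ± 6.25.

209.75 Hz or 222.25 Hz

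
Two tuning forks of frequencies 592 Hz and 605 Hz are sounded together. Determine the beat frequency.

Beats arise from superposition of two nearby frequencies; the beat rate is |f₁ − f₂|.
|592 − 605| = 13 Hz.

13 Hz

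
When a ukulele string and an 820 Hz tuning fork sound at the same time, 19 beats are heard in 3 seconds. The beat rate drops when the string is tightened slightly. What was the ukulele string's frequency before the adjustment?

813.6667 Hz

Beat frequency = 19/3 = 6.3333 Hz.
|f − 820| = 6.3333, so the ukulele string was at either 813.6667 Hz or 826.3333 Hz.
Increasing tension raises a string's frequency; the adjustment raises the ukulele string's frequency.
The beat rate fell, so the adjustment moved the ukulele string toward 820 Hz — it must have started below the reference.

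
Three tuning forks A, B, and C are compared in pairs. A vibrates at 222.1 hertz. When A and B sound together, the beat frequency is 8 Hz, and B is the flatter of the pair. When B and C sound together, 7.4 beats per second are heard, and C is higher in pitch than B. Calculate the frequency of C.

221.5 Hz

B is below A, so f_B = 222.1 − 8 = 214.1 Hz.
C is above B, so f_C = 214.1 + 7.4 = 221.5 Hz.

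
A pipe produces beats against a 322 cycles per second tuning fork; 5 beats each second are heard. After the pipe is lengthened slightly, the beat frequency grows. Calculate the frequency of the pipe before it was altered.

|f − 322| = 5, so the pipe was at either 317 Hz or 327 Hz.
A longer pipe has a lower fundamental; the adjustment lowers the pipe's frequency.
The beat rate rose, so the adjustment moved the pipe further from 322 Hz — it was already below the reference.

317 Hz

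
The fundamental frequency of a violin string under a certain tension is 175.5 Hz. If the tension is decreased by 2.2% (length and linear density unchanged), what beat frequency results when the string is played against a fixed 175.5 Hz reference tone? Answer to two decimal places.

1.94 Hz

For a string, f ∝ √T, so the new frequency is 175.5·√0.978 = 173.5588 Hz.
f_beat = |173.5588 − 175.5| = 1.94 Hz.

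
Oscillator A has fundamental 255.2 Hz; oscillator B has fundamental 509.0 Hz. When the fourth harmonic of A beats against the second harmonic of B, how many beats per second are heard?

2.8 Hz

Fourth harmonic of the first: 4·255.2 = 1020.8 Hz.
Second harmonic of the second: 2·509.0 = 1018.0 Hz.
f_beat = |1020.8 − 1018.0| = 2.8 Hz.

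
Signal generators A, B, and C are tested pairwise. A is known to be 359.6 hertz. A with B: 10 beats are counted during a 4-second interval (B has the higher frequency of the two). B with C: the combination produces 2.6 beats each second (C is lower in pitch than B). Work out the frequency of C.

A–B: Beat frequency = 10/4 = 2.5 Hz.
B is above A, so f_B = 359.6 + 2.5 = 362.1 Hz.
C is below B, so f_C = 362.1 − 2.6 = 359.5 Hz.

359.5 Hz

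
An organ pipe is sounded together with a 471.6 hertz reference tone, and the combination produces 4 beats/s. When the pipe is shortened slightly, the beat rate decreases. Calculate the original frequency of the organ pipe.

|f − 471.6| = 4, so the organ pipe was at either 467.6 Hz or 475.6 Hz.
A shorter pipe has a higher fundamental; the adjustment raises the organ pipe's frequency.
The beat rate fell, so the adjustment moved the organ pipe toward 471.6 Hz — it must have started below the reference.

467.6 Hz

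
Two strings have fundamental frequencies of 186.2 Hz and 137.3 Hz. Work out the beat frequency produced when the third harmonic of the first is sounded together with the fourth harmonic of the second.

9.4 Hz

Third harmonic of the first: 3·186.2 = 558.6 Hz.
Fourth harmonic of the second: 4·137.3 = 549.2 Hz.
f_beat = |558.6 − 549.2| = 9.4 Hz.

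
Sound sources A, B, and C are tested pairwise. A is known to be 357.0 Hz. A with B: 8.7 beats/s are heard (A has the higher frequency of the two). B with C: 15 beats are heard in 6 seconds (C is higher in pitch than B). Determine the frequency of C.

B is below A, so f_B = 357.0 − 8.7 = 348.3 Hz.
B–C: Beat frequency = 15/6 = 2.5 Hz.
C is above B, so f_C = 348.3 + 2.5 = 350.8 Hz.

350.8 Hz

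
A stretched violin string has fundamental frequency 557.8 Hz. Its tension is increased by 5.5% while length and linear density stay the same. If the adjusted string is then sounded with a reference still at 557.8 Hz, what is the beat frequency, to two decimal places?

For a string, f ∝ √T, so the new frequency is 557.8·√1.055 = 572.9342 Hz.
f_beat = |572.9342 − 557.8| = 15.13 Hz.

15.13 Hz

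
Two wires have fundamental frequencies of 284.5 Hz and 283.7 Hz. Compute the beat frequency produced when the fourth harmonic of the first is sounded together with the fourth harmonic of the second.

Fourth harmonic of the first: 4·284.5 = 1138.0 Hz.
Fourth harmonic of the second: 4·283.7 = 1134.8 Hz.
f_beat = |1138.0 − 1134.8| = 3.2 Hz.

3.2 Hz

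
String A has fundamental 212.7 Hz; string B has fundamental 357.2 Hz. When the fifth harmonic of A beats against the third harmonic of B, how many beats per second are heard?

8.1 Hz

Fifth harmonic of the first: 5·212.7 = 1063.5 Hz.
Third harmonic of the second: 3·357.2 = 1071.6 Hz.
f_beat = |1063.5 − 1071.6| = 8.1 Hz.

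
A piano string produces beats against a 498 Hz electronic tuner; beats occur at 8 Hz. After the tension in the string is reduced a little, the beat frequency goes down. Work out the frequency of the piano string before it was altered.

|f − 498| = 8, so the piano string was at either 490 Hz or 506 Hz.
Lower tension means lower frequency; the adjustment lowers the piano string's frequency.
The beat rate fell, so the adjustment moved the piano string toward 498 Hz — it must have started above the reference.

506 Hz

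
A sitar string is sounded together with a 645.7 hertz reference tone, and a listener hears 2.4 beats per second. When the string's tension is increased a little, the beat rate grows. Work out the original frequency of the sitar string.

|f − 645.7| = 2.4, so the sitar string was at either 643.3 Hz or 648.1 Hz.
Higher tension means higher frequency; the adjustment raises the sitar string's frequency.
The beat rate rose, so the adjustment moved the sitar string further from 645.7 Hz — it was already above the reference.

648.1 Hz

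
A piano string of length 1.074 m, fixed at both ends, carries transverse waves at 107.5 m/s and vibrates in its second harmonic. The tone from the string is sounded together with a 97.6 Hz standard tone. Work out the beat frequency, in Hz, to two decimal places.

For a string fixed at both ends, f_n = n·v/(2L) = 2·107.5/(2·1.074) = 100.0931 Hz.
f_beat = |100.0931 − 97.6| = 2.49 Hz.

2.49 Hz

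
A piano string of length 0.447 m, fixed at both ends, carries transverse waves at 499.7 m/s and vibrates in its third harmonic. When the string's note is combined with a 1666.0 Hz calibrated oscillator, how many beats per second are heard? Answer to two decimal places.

For a string fixed at both ends, f_n = n·v/(2L) = 3·499.7/(2·0.447) = 1676.8456 Hz.
f_beat = |1676.8456 − 1666.0| = 10.85 Hz.

10.85 Hz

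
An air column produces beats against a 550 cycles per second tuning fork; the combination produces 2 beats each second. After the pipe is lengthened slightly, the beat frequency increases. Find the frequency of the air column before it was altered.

|f − 550| = 2, so the air column was at either 548 Hz or 552 Hz.
A longer pipe has a lower fundamental; the adjustment lowers the air column's frequency.
The beat rate rose, so the adjustment moved the air column further from 550 Hz — it was already below the reference.

548 Hz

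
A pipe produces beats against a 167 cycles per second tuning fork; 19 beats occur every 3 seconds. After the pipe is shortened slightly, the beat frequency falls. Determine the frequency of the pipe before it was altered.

160.6667 Hz

Beat frequency = 19/3 = 6.3333 Hz.
|f − 167| = 6.3333, so the pipe was at either 160.6667 Hz or 173.3333 Hz.
A shorter pipe has a higher fundamental; the adjustment raises the pipe's frequency.
The beat rate fell, so the adjustment moved the pipe toward 167 Hz — it must have started below the reference.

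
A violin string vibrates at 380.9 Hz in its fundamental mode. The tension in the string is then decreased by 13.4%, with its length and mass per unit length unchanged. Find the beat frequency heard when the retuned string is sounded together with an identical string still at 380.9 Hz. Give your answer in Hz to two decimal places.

26.44 Hz

For a string, f ∝ √T, so the new frequency is 380.9·√0.866 = 354.4622 Hz.
f_beat = |354.4622 − 380.9| = 26.44 Hz.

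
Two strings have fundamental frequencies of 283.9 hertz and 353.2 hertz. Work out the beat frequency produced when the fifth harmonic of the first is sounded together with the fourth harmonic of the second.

Fifth harmonic of the first: 5·283.9 = 1419.5 Hz.
Fourth harmonic of the second: 4·353.2 = 1412.8 Hz.
f_beat = |1419.5 − 1412.8| = 6.7 Hz.

6.7 Hz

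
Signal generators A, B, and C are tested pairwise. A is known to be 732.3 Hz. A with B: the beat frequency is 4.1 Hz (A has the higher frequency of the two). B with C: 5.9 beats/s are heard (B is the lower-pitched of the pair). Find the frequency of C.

734.1 Hz

B is below A, so f_B = 732.3 − 4.1 = 728.2 Hz.
C is above B, so f_C = 728.2 + 5.9 = 734.1 Hz.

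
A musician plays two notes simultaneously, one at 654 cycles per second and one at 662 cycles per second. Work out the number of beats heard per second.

The beat frequency equals the magnitude of the frequency difference.
|654 − 662| = 8 Hz.

8 Hz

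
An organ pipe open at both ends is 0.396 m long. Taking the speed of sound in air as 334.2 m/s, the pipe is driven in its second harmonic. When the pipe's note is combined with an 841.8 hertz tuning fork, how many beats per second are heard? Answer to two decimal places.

2.14 Hz

Open pipe: f_n = n·v/(2L) = 2·334.2/(2·0.396) = 843.9394 Hz.
f_beat = |843.9394 − 841.8| = 2.14 Hz.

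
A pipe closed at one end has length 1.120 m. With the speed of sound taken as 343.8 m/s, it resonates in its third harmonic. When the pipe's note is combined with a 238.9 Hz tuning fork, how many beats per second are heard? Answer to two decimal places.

8.68 Hz

Closed pipe (odd harmonics): f_n = n·v/(4L) = 3·343.8/(4·1.120) = 230.2232 Hz.
f_beat = |230.2232 − 238.9| = 8.68 Hz.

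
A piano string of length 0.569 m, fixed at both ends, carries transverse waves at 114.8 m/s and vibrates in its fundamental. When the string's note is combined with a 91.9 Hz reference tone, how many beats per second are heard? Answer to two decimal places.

For a string fixed at both ends, f_n = n·v/(2L) = 1·114.8/(2·0.569) = 100.8787 Hz.
f_beat = |100.8787 − 91.9| = 8.98 Hz.

8.98 Hz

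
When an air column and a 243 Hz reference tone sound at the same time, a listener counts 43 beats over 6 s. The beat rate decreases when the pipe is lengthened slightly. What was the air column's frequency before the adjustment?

Beat frequency = 43/6 = 7.1667 Hz.
|f − 243| = 7.1667, so the air column was at either 235.8333 Hz or 250.1667 Hz.
A longer pipe has a lower fundamental; the adjustment lowers the air column's frequency.
The beat rate fell, so the adjustment moved the air column toward 243 Hz — it must have started above the reference.

250.1667 Hz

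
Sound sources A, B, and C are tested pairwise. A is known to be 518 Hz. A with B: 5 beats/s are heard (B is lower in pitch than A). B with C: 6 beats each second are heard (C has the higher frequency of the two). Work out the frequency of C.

B is below A, so f_B = 518 − 5 = 513 Hz.
C is above B, so f_C = 513 + 6 = 519 Hz.

519 Hz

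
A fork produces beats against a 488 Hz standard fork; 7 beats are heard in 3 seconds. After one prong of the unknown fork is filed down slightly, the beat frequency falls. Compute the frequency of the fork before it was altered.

Beat frequency = 7/3 = 2.3333 Hz.
|f − 488| = 2.3333, so the fork was at either 485.6667 Hz or 490.3333 Hz.
Filing a prong removes mass and raises the fork's frequency; the adjustment raises the fork's frequency.
The beat rate fell, so the adjustment moved the fork toward 488 Hz — it must have started below the reference.

485.6667 Hz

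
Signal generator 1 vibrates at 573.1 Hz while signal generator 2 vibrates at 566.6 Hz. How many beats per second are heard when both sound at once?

f_beat = |f₁ − f₂|.
|573.1 − 566.6| = 6.5 Hz.

6.5 Hz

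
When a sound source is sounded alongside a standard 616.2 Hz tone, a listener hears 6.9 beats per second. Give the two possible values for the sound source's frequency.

609.3 Hz or 623.1 Hz

|f − 616.2| = 6.9, so f = 616.2 ± 6.9.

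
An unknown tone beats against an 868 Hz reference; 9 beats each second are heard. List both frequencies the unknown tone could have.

859 Hz or 877 Hz

|f − 868| = 9, so f = 868 ± 9.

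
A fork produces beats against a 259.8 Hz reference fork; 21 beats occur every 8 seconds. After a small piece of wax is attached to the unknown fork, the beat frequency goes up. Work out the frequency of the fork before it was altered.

Beat frequency = 21/8 = 2.625 Hz.
|f − 259.8| = 2.625, so the fork was at either 257.175 Hz or 262.425 Hz.
Loading a fork with wax lowers its frequency; the adjustment lowers the fork's frequency.
The beat rate rose, so the adjustment moved the fork further from 259.8 Hz — it was already below the reference.

257.175 Hz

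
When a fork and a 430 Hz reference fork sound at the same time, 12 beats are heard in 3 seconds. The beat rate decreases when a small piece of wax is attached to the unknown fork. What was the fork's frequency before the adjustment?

Beat frequency = 12/3 = 4 Hz.
|f − 430| = 4, so the fork was at either 426 Hz or 434 Hz.
Loading a fork with wax lowers its frequency; the adjustment lowers the fork's frequency.
The beat rate fell, so the adjustment moved the fork toward 430 Hz — it must have started above the reference.

434 Hz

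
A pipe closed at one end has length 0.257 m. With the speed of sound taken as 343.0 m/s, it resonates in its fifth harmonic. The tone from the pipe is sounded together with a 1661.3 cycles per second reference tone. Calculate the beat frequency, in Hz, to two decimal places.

6.99 Hz

Closed pipe (odd harmonics): f_n = n·v/(4L) = 5·343.0/(4·0.257) = 1668.2879 Hz.
f_beat = |1668.2879 − 1661.3| = 6.99 Hz.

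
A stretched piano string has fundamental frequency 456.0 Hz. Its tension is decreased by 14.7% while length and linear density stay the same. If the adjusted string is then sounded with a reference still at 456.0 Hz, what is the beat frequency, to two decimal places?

34.85 Hz

For a string, f ∝ √T, so the new frequency is 456.0·√0.853 = 421.1525 Hz.
f_beat = |421.1525 − 456.0| = 34.85 Hz.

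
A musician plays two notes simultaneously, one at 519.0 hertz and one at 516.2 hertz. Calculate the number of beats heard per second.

The beat frequency equals the magnitude of the frequency difference.
|519.0 − 516.2| = 2.8 Hz.

2.8 Hz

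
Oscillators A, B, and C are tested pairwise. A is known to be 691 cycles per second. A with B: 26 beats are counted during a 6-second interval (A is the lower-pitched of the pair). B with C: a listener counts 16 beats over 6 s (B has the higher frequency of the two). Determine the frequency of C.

692.6667 Hz

A–B: Beat frequency = 26/6 = 4.3333 Hz.
B is above A, so f_B = 691 + 4.3333 = 695.3333 Hz.
B–C: Beat frequency = 16/6 = 2.6667 Hz.
C is below B, so f_C = 695.3333 − 2.6667 = 692.6667 Hz.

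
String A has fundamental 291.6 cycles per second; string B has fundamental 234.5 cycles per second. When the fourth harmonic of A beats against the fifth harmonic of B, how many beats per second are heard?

6.1 Hz

Fourth harmonic of the first: 4·291.6 = 1166.4 Hz.
Fifth harmonic of the second: 5·234.5 = 1172.5 Hz.
f_beat = |1166.4 − 1172.5| = 6.1 Hz.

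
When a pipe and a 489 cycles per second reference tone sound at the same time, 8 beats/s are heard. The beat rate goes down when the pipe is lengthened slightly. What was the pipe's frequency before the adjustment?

497 Hz

|f − 489| = 8, so the pipe was at either 481 Hz or 497 Hz.
A longer pipe has a lower fundamental; the adjustment lowers the pipe's frequency.
The beat rate fell, so the adjustment moved the pipe toward 489 Hz — it must have started above the reference.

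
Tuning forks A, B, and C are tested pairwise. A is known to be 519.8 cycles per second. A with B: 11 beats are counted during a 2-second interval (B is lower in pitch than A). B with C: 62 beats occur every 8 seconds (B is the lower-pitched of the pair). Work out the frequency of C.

A–B: Beat frequency = 11/2 = 5.5 Hz.
B is below A, so f_B = 519.8 − 5.5 = 514.3 Hz.
B–C: Beat frequency = 62/8 = 7.75 Hz.
C is above B, so f_C = 514.3 + 7.75 = 522.05 Hz.

522.05 Hz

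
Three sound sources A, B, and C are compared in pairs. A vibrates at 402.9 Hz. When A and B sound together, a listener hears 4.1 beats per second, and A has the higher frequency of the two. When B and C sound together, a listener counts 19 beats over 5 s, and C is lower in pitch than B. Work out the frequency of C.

B is below A, so f_B = 402.9 − 4.1 = 398.8 Hz.
B–C: Beat frequency = 19/5 = 3.8 Hz.
C is below B, so f_C = 398.8 − 3.8 = 395 Hz.

395 Hz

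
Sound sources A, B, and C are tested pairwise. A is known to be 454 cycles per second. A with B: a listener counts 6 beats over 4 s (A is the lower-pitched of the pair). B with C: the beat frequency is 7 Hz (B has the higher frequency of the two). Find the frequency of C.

A–B: Beat frequency = 6/4 = 1.5 Hz.
B is above A, so f_B = 454 + 1.5 = 455.5 Hz.
C is below B, so f_C = 455.5 − 7 = 448.5 Hz.

448.5 Hz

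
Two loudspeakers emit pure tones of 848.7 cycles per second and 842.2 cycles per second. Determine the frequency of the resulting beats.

6.5 Hz

f_beat = |f₁ − f₂|.
|848.7 − 842.2| = 6.5 Hz.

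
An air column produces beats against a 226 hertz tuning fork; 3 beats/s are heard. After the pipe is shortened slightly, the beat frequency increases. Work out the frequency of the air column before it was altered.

229 Hz

|f − 226| = 3, so the air column was at either 223 Hz or 229 Hz.
A shorter pipe has a higher fundamental; the adjustment raises the air column's frequency.
The beat rate rose, so the adjustment moved the air column further from 226 Hz — it was already above the reference.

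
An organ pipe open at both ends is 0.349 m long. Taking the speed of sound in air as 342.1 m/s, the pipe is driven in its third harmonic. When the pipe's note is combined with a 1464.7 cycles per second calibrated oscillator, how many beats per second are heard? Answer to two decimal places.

5.64 Hz

Open pipe: f_n = n·v/(2L) = 3·342.1/(2·0.349) = 1470.3438 Hz.
f_beat = |1470.3438 − 1464.7| = 5.64 Hz.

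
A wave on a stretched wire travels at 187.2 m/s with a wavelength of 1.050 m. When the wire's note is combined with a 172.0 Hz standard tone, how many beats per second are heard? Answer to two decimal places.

Source frequency f = v/λ = 187.2/1.050 = 178.2857 Hz.
f_beat = |178.2857 − 172.0| = 6.29 Hz.

6.29 Hz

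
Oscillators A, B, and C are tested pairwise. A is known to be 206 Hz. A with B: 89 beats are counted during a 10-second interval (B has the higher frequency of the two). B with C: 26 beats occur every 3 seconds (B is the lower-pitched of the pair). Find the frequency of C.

A–B: Beat frequency = 89/10 = 8.9 Hz.
B is above A, so f_B = 206 + 8.9 = 214.9 Hz.
B–C: Beat frequency = 26/3 = 8.6667 Hz.
C is above B, so f_C = 214.9 + 8.6667 = 223.5667 Hz.

223.5667 Hz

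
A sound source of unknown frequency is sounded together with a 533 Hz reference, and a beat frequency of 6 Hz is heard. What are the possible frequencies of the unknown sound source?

527 Hz or 539 Hz

|f − 533| = 6, so f = 533 ± 6.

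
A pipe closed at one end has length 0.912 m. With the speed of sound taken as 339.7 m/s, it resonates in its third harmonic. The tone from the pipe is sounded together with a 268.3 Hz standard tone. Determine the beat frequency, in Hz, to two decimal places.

Closed pipe (odd harmonics): f_n = n·v/(4L) = 3·339.7/(4·0.912) = 279.3586 Hz.
f_beat = |279.3586 − 268.3| = 11.06 Hz.

11.06 Hz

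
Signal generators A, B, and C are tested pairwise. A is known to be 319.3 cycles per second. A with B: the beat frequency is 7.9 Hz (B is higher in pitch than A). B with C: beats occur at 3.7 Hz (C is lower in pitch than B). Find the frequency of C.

B is above A, so f_B = 319.3 + 7.9 = 327.2 Hz.
C is below B, so f_C = 327.2 − 3.7 = 323.5 Hz.

323.5 Hz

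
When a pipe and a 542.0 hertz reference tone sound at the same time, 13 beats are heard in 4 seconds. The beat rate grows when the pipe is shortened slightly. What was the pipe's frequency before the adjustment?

Beat frequency = 13/4 = 3.25 Hz.
|f − 542.0| = 3.25, so the pipe was at either 538.75 Hz or 545.25 Hz.
A shorter pipe has a higher fundamental; the adjustment raises the pipe's frequency.
The beat rate rose, so the adjustment moved the pipe further from 542.0 Hz — it was already above the reference.

545.25 Hz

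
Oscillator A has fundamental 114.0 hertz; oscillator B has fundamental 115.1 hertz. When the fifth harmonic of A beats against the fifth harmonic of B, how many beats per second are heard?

Fifth harmonic of the first: 5·114.0 = 570.0 Hz.
Fifth harmonic of the second: 5·115.1 = 575.5 Hz.
f_beat = |570.0 − 575.5| = 5.5 Hz.

5.5 Hz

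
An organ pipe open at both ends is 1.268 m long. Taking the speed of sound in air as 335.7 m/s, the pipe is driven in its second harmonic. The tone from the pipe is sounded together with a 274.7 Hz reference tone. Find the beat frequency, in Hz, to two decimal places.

9.95 Hz

Open pipe: f_n = n·v/(2L) = 2·335.7/(2·1.268) = 264.7476 Hz.
f_beat = |264.7476 − 274.7| = 9.95 Hz.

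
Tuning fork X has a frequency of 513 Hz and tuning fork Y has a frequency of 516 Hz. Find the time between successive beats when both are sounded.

f_beat = |513 − 516| = 3 Hz.
Beat period T = 1 / f_beat = 1 / 3 s.

0.333 s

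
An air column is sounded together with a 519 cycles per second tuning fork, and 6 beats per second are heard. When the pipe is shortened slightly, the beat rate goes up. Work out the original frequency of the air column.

|f − 519| = 6, so the air column was at either 513 Hz or 525 Hz.
A shorter pipe has a higher fundamental; the adjustment raises the air column's frequency.
The beat rate rose, so the adjustment moved the air column further from 519 Hz — it was already above the reference.

525 Hz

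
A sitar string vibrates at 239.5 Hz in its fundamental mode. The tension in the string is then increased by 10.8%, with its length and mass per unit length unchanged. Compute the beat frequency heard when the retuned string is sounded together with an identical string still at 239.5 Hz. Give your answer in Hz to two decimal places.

12.60 Hz

For a string, f ∝ √T, so the new frequency is 239.5·√1.108 = 252.1015 Hz.
f_beat = |252.1015 − 239.5| = 12.60 Hz.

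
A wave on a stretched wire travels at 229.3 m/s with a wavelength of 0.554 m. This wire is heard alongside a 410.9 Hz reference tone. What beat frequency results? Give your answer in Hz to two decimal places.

3.00 Hz

Source frequency f = v/λ = 229.3/0.554 = 413.8989 Hz.
f_beat = |413.8989 − 410.9| = 3.00 Hz.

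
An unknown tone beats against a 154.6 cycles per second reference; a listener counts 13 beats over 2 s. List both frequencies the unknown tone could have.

148.1 Hz or 161.1 Hz

Beat frequency = 13/2 = 6.5 Hz.
|f − 154.6| = 6.5, so f = 154.6 ± 6.5.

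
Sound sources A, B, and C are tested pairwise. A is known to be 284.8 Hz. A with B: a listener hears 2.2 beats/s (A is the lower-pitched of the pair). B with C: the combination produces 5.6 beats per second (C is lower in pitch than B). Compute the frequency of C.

B is above A, so f_B = 284.8 + 2.2 = 287 Hz.
C is below B, so f_C = 287 − 5.6 = 281.4 Hz.

281.4 Hz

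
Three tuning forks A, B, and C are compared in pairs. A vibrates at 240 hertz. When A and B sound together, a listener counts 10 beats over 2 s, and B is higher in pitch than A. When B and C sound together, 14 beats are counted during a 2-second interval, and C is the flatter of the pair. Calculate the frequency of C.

A–B: Beat frequency = 10/2 = 5 Hz.
B is above A, so f_B = 240 + 5 = 245 Hz.
B–C: Beat frequency = 14/2 = 7 Hz.
C is below B, so f_C = 245 − 7 = 238 Hz.

238 Hz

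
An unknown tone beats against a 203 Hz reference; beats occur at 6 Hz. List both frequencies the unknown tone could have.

|f − 203| = 6, so f = 203 ± 6.

197 Hz or 209 Hz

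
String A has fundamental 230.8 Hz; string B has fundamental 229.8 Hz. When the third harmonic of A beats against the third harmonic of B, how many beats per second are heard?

Third harmonic of the first: 3·230.8 = 692.4 Hz.
Third harmonic of the second: 3·229.8 = 689.4 Hz.
f_beat = |692.4 − 689.4| = 3.0 Hz.

3.0 Hz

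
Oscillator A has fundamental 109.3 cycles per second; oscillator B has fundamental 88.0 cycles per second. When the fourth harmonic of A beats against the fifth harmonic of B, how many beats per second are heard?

2.8 Hz

Fourth harmonic of the first: 4·109.3 = 437.2 Hz.
Fifth harmonic of the second: 5·88.0 = 440.0 Hz.
f_beat = |437.2 − 440.0| = 2.8 Hz.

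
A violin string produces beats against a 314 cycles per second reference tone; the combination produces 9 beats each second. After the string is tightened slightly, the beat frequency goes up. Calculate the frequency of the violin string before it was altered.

323 Hz

|f − 314| = 9, so the violin string was at either 305 Hz or 323 Hz.
Increasing tension raises a string's frequency; the adjustment raises the violin string's frequency.
The beat rate rose, so the adjustment moved the violin string further from 314 Hz — it was already above the reference.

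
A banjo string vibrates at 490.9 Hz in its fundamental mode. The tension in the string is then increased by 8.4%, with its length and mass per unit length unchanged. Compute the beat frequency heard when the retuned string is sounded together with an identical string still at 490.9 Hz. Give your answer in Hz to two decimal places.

20.20 Hz

For a string, f ∝ √T, so the new frequency is 490.9·√1.084 = 511.1021 Hz.
f_beat = |511.1021 − 490.9| = 20.20 Hz.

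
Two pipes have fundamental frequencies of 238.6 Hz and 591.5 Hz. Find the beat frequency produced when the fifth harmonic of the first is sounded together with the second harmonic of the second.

10.0 Hz

Fifth harmonic of the first: 5·238.6 = 1193.0 Hz.
Second harmonic of the second: 2·591.5 = 1183.0 Hz.
f_beat = |1193.0 − 1183.0| = 10.0 Hz.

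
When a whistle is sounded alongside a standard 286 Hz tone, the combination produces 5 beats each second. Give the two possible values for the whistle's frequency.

|f − 286| = 5, so f = 286 ± 5.

281 Hz or 291 Hz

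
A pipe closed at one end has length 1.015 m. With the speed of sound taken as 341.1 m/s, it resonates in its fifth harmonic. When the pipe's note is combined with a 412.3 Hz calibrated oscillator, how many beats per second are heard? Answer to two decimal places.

7.77 Hz

Closed pipe (odd harmonics): f_n = n·v/(4L) = 5·341.1/(4·1.015) = 420.0739 Hz.
f_beat = |420.0739 − 412.3| = 7.77 Hz.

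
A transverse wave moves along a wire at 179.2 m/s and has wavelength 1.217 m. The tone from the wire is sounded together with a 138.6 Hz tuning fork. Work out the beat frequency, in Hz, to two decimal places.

Source frequency f = v/λ = 179.2/1.217 = 147.2473 Hz.
f_beat = |147.2473 − 138.6| = 8.65 Hz.

8.65 Hz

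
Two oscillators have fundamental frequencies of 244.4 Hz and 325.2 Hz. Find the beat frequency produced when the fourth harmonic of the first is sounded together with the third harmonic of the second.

2.0 Hz

Fourth harmonic of the first: 4·244.4 = 977.6 Hz.
Third harmonic of the second: 3·325.2 = 975.6 Hz.
f_beat = |977.6 − 975.6| = 2.0 Hz.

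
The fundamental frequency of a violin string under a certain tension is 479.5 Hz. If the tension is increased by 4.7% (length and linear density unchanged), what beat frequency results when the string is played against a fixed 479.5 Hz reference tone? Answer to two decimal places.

11.14 Hz

For a string, f ∝ √T, so the new frequency is 479.5·√1.047 = 490.6389 Hz.
f_beat = |490.6389 − 479.5| = 11.14 Hz.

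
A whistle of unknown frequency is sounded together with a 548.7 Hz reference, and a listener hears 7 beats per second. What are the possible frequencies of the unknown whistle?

|f − 548.7| = 7, so f = 548.7 ± 7.

541.7 Hz or 555.7 Hz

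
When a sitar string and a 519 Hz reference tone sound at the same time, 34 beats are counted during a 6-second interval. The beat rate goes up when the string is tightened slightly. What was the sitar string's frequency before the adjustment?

524.6667 Hz

Beat frequency = 34/6 = 5.6667 Hz.
|f − 519| = 5.6667, so the sitar string was at either 513.3333 Hz or 524.6667 Hz.
Increasing tension raises a string's frequency; the adjustment raises the sitar string's frequency.
The beat rate rose, so the adjustment moved the sitar string further from 519 Hz — it was already above the reference.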